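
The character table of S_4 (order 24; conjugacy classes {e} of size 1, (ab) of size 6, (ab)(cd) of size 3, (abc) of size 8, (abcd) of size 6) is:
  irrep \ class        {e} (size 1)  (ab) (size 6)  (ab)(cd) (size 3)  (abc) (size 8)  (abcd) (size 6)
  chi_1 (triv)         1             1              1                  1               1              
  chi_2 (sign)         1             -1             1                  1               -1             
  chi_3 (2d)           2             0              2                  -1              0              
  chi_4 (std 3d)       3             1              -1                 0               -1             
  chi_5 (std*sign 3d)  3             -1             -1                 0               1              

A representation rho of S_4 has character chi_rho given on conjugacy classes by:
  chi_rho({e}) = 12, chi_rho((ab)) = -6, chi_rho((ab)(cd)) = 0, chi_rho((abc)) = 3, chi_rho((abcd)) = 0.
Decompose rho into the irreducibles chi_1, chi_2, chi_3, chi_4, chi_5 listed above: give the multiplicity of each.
Multiplicities: chi_1: 0, chi_2: 3, chi_3: 0, chi_4: 0, chi_5: 3.

Reasoning: Use <chi_rho, chi> = (1/|G|) sum_C |C| * chi_rho(C) * conj(chi(C)) with |G| = 24 for each irreducible chi in the table:
  <chi_rho, chi_1> = (1/24)[1*(12)*conj(1) + 6*(-6)*conj(1) + 3*(0)*conj(1) + 8*(3)*conj(1) + 6*(0)*conj(1)]
      = (1/24)[(12) + (-36) + (0) + (24) + (0)] = 0/24 = 0
  <chi_rho, chi_2> = (1/24)[1*(12)*conj(1) + 6*(-6)*conj(-1) + 3*(0)*conj(1) + 8*(3)*conj(1) + 6*(0)*conj(-1)]
      = (1/24)[(12) + (36) + (0) + (24) + (0)] = 72/24 = 3
  <chi_rho, chi_3> = (1/24)[1*(12)*conj(2) + 6*(-6)*conj(0) + 3*(0)*conj(2) + 8*(3)*conj(-1) + 6*(0)*conj(0)]
      = (1/24)[(24) + (0) + (0) + (-24) + (0)] = 0/24 = 0
  <chi_rho, chi_4> = (1/24)[1*(12)*conj(3) + 6*(-6)*conj(1) + 3*(0)*conj(-1) + 8*(3)*conj(0) + 6*(0)*conj(-1)]
      = (1/24)[(36) + (-36) + (0) + (0) + (0)] = 0/24 = 0
  <chi_rho, chi_5> = (1/24)[1*(12)*conj(3) + 6*(-6)*conj(-1) + 3*(0)*conj(-1) + 8*(3)*conj(0) + 6*(0)*conj(1)]
      = (1/24)[(36) + (36) + (0) + (0) + (0)] = 72/24 = 3
Dimension check: dim(rho) = sum (mult * dim) = 0*1 + 3*1 + 0*2 + 0*3 + 3*3 = 12 = chi_rho(e) = 12.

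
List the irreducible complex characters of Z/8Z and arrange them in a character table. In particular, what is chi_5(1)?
Character table of Z/8Z (irreps indexed chi_0,...,chi_7 with chi_k(m) = zeta_8^(k*m), zeta_8 = exp(2*pi*i/8)):
  irrep \ class  {0} (size 1)  {1} (size 1)    {2} (size 1)  {3} (size 1)    {4} (size 1)  {5} (size 1)    {6} (size 1)  {7} (size 1)  
  chi_0          1             1               1             1               1             1               1             1             
  chi_1          1             exp(I*pi/4)     I             exp(3*I*pi/4)   -1            exp(-3*I*pi/4)  -I            exp(-I*pi/4)  
  chi_2          1             I               -1            -I              1             I               -1            -I            
  chi_3          1             exp(3*I*pi/4)   -I            exp(I*pi/4)     -1            exp(-I*pi/4)    I             exp(-3*I*pi/4)
  chi_4          1             -1              1             -1              1             -1              1             -1            
  chi_5          1             exp(-3*I*pi/4)  I             exp(-I*pi/4)    -1            exp(I*pi/4)     -I            exp(3*I*pi/4) 
  chi_6          1             -I              -1            I               1             -I              -1            I             
  chi_7          1             exp(-I*pi/4)    -I            exp(-3*I*pi/4)  -1            exp(3*I*pi/4)   I             exp(I*pi/4)   

Spot check: chi_5(1) = zeta_8^(5*1) = zeta_8^5 = exp(-3*I*pi/4).

Proof sketch: Z/8Z is abelian, so all 8 irreducible complex representations are 1-dimensional. They are given by chi_k(m) = zeta_8^(k*m) for k = 0,...,7. Row orthogonality: sum_m chi_k(m) conj(chi_l(m)) = 8 * [k = l].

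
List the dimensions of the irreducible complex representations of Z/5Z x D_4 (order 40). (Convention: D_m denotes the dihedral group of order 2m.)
Dimensions: 1, 1, 1, 1, 1, 1, 1, 1, 1, 1, 1, 1, 1, 1, 1, 1, 1, 1, 1, 1, 2, 2, 2, 2, 2

Details: There are 25 irreducibles (= number of conjugacy classes). Their dimensions d_i satisfy sum d_i^2 = |G| = 40: 1 + 1 + 1 + 1 + 1 + 1 + 1 + 1 + 1 + 1 + 1 + 1 + 1 + 1 + 1 + 1 + 1 + 1 + 1 + 1 + 4 + 4 + 4 + 4 + 4 = 40. (For the product with Z/5Z: each of the 5 1-dim characters of Z/5Z tensors with each irrep of D_4, giving 5 copies of each D_4-dimension.)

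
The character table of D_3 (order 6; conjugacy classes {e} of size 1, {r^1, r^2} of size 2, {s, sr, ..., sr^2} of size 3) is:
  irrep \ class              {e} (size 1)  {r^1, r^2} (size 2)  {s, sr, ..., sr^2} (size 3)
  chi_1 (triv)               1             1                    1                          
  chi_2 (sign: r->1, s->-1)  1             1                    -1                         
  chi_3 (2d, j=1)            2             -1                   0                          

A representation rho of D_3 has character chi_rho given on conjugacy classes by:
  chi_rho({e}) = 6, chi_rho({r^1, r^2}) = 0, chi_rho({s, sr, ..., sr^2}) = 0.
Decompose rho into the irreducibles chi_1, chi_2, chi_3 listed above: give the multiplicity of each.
Multiplicities: chi_1: 1, chi_2: 1, chi_3: 2.

Derivation: Use <chi_rho, chi> = (1/|G|) sum_C |C| * chi_rho(C) * conj(chi(C)) with |G| = 6 for each irreducible chi in the table:
  <chi_rho, chi_1> = (1/6)[1*(6)*conj(1) + 2*(0)*conj(1) + 3*(0)*conj(1)]
      = (1/6)[(6) + (0) + (0)] = 6/6 = 1
  <chi_rho, chi_2> = (1/6)[1*(6)*conj(1) + 2*(0)*conj(1) + 3*(0)*conj(-1)]
      = (1/6)[(6) + (0) + (0)] = 6/6 = 1
  <chi_rho, chi_3> = (1/6)[1*(6)*conj(2) + 2*(0)*conj(-1) + 3*(0)*conj(0)]
      = (1/6)[(12) + (0) + (0)] = 12/6 = 2
Dimension check: dim(rho) = sum (mult * dim) = 1*1 + 1*1 + 2*2 = 6 = chi_rho(e) = 6.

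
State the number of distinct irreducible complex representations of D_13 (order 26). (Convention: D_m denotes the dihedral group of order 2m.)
8

Argument: The number of irreducible complex representations of a finite group equals its number of conjugacy classes. D_13 has 8 conjugacy classes ((n+3)/2 for n odd), so D_13 (order 26) has exactly 8 irreducible complex representations.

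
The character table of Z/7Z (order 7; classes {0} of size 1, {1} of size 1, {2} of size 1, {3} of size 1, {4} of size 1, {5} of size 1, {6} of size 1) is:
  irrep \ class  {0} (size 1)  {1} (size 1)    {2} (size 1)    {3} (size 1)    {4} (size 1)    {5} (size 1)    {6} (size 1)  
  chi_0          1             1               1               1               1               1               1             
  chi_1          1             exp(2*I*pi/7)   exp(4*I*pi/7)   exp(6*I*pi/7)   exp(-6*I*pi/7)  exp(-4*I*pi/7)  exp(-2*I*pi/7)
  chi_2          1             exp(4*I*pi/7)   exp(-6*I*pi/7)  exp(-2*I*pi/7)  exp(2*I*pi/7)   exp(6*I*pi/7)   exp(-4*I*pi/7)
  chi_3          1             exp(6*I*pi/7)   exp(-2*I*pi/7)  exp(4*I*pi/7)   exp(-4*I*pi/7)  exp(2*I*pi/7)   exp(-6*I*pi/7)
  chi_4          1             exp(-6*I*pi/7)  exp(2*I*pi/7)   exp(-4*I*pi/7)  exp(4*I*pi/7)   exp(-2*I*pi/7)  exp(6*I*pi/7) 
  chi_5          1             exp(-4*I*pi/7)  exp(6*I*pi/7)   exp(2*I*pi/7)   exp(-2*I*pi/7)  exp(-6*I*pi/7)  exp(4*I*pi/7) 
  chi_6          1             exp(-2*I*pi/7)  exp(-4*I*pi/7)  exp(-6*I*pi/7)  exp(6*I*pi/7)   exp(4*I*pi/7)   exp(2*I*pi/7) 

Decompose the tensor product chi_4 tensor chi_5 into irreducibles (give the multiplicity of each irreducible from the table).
chi_4 tensor chi_5 = chi_2 (all other irreducibles have multiplicity 0).

Proof sketch: The character of a tensor product is the pointwise product (chi_4 * chi_5)(C) = chi_4(C) * chi_5(C):
  {0}: (1)*(1), {1}: (exp(-6*I*pi/7))*(exp(-4*I*pi/7)), {2}: (exp(2*I*pi/7))*(exp(6*I*pi/7)), {3}: (exp(-4*I*pi/7))*(exp(2*I*pi/7)), {4}: (exp(4*I*pi/7))*(exp(-2*I*pi/7)), {5}: (exp(-2*I*pi/7))*(exp(-6*I*pi/7)), {6}: (exp(6*I*pi/7))*(exp(4*I*pi/7))
so (chi_4 * chi_5) takes values
  {0} -> 1, {1} -> exp(4*I*pi/7), {2} -> exp(-6*I*pi/7), {3} -> exp(-2*I*pi/7), {4} -> exp(2*I*pi/7), {5} -> exp(6*I*pi/7), {6} -> exp(-4*I*pi/7).
Now take the inner product of this character with each irreducible chi from the table, <chi_4*chi_5, chi> = (1/7) sum_C |C| (chi_4*chi_5)(C) conj(chi(C)):
  <chi_4*chi_5, chi_0> = (1/7)[1*(1)*conj(1) + 1*(exp(4*I*pi/7))*conj(1) + 1*(exp(-6*I*pi/7))*conj(1) + 1*(exp(-2*I*pi/7))*conj(1) + 1*(exp(2*I*pi/7))*conj(1) + 1*(exp(6*I*pi/7))*conj(1) + 1*(exp(-4*I*pi/7))*conj(1)]
      = (1/7)[(1) + (exp(4*I*pi/7)) + (exp(-6*I*pi/7)) + (exp(-2*I*pi/7)) + (exp(2*I*pi/7)) + (exp(6*I*pi/7)) + (exp(-4*I*pi/7))] = 0/7 = 0
  <chi_4*chi_5, chi_1> = (1/7)[1*(1)*conj(1) + 1*(exp(4*I*pi/7))*conj(exp(2*I*pi/7)) + 1*(exp(-6*I*pi/7))*conj(exp(4*I*pi/7)) + 1*(exp(-2*I*pi/7))*conj(exp(6*I*pi/7)) + 1*(exp(2*I*pi/7))*conj(exp(-6*I*pi/7)) + 1*(exp(6*I*pi/7))*conj(exp(-4*I*pi/7)) + 1*(exp(-4*I*pi/7))*conj(exp(-2*I*pi/7))]
      = (1/7)[(1) + (exp(2*I*pi/7)) + (exp(4*I*pi/7)) + (exp(6*I*pi/7)) + (exp(-6*I*pi/7)) + (exp(-4*I*pi/7)) + (exp(-2*I*pi/7))] = 0/7 = 0
  <chi_4*chi_5, chi_2> = (1/7)[1*(1)*conj(1) + 1*(exp(4*I*pi/7))*conj(exp(4*I*pi/7)) + 1*(exp(-6*I*pi/7))*conj(exp(-6*I*pi/7)) + 1*(exp(-2*I*pi/7))*conj(exp(-2*I*pi/7)) + 1*(exp(2*I*pi/7))*conj(exp(2*I*pi/7)) + 1*(exp(6*I*pi/7))*conj(exp(6*I*pi/7)) + 1*(exp(-4*I*pi/7))*conj(exp(-4*I*pi/7))]
      = (1/7)[(1) + (1) + (1) + (1) + (1) + (1) + (1)] = 7/7 = 1
  <chi_4*chi_5, chi_3> = (1/7)[1*(1)*conj(1) + 1*(exp(4*I*pi/7))*conj(exp(6*I*pi/7)) + 1*(exp(-6*I*pi/7))*conj(exp(-2*I*pi/7)) + 1*(exp(-2*I*pi/7))*conj(exp(4*I*pi/7)) + 1*(exp(2*I*pi/7))*conj(exp(-4*I*pi/7)) + 1*(exp(6*I*pi/7))*conj(exp(2*I*pi/7)) + 1*(exp(-4*I*pi/7))*conj(exp(-6*I*pi/7))]
      = (1/7)[(1) + (exp(-2*I*pi/7)) + (exp(-4*I*pi/7)) + (exp(-6*I*pi/7)) + (exp(6*I*pi/7)) + (exp(4*I*pi/7)) + (exp(2*I*pi/7))] = 0/7 = 0
  <chi_4*chi_5, chi_4> = (1/7)[1*(1)*conj(1) + 1*(exp(4*I*pi/7))*conj(exp(-6*I*pi/7)) + 1*(exp(-6*I*pi/7))*conj(exp(2*I*pi/7)) + 1*(exp(-2*I*pi/7))*conj(exp(-4*I*pi/7)) + 1*(exp(2*I*pi/7))*conj(exp(4*I*pi/7)) + 1*(exp(6*I*pi/7))*conj(exp(-2*I*pi/7)) + 1*(exp(-4*I*pi/7))*conj(exp(6*I*pi/7))]
      = (1/7)[(1) + (exp(-4*I*pi/7)) + (exp(6*I*pi/7)) + (exp(2*I*pi/7)) + (exp(-2*I*pi/7)) + (exp(-6*I*pi/7)) + (exp(4*I*pi/7))] = 0/7 = 0
  <chi_4*chi_5, chi_5> = (1/7)[1*(1)*conj(1) + 1*(exp(4*I*pi/7))*conj(exp(-4*I*pi/7)) + 1*(exp(-6*I*pi/7))*conj(exp(6*I*pi/7)) + 1*(exp(-2*I*pi/7))*conj(exp(2*I*pi/7)) + 1*(exp(2*I*pi/7))*conj(exp(-2*I*pi/7)) + 1*(exp(6*I*pi/7))*conj(exp(-6*I*pi/7)) + 1*(exp(-4*I*pi/7))*conj(exp(4*I*pi/7))]
      = (1/7)[(1) + (exp(-6*I*pi/7)) + (exp(2*I*pi/7)) + (exp(-4*I*pi/7)) + (exp(4*I*pi/7)) + (exp(-2*I*pi/7)) + (exp(6*I*pi/7))] = 0/7 = 0
  <chi_4*chi_5, chi_6> = (1/7)[1*(1)*conj(1) + 1*(exp(4*I*pi/7))*conj(exp(-2*I*pi/7)) + 1*(exp(-6*I*pi/7))*conj(exp(-4*I*pi/7)) + 1*(exp(-2*I*pi/7))*conj(exp(-6*I*pi/7)) + 1*(exp(2*I*pi/7))*conj(exp(6*I*pi/7)) + 1*(exp(6*I*pi/7))*conj(exp(4*I*pi/7)) + 1*(exp(-4*I*pi/7))*conj(exp(2*I*pi/7))]
      = (1/7)[(1) + (exp(6*I*pi/7)) + (exp(-2*I*pi/7)) + (exp(4*I*pi/7)) + (exp(-4*I*pi/7)) + (exp(2*I*pi/7)) + (exp(-6*I*pi/7))] = 0/7 = 0
(Exp terms are combined using exp(i*s)*conj(exp(i*t)) = exp(i*(s-t)), and sums of them are collapsed using the identity that for every m > 1 the m distinct m-th roots of unity sum to 0, e.g. 1 + exp(2*I*pi/3) + exp(-2*I*pi/3) = 0.)
Hence the multiplicities are chi_2: 1. Dimension check: dim(chi_4)*dim(chi_5) = 1*1 = 1 and sum (mult * dim) = 1*1 = 1.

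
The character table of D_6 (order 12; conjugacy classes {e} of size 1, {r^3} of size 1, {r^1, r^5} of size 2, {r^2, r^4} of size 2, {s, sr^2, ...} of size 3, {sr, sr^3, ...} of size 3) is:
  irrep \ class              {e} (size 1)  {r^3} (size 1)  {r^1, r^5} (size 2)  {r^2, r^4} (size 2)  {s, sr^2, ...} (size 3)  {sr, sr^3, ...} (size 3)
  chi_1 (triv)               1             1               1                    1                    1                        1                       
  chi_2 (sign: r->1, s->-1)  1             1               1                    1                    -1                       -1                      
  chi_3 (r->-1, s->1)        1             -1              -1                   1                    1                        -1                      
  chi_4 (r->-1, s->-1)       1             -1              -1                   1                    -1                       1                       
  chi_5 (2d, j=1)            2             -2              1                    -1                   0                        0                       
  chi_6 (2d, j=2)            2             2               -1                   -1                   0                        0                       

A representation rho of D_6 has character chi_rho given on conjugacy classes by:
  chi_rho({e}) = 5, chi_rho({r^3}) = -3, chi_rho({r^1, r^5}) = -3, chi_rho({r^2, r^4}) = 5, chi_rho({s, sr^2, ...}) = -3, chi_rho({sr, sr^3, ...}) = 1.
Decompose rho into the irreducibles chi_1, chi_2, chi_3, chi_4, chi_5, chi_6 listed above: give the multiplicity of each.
Multiplicities: chi_1: 0, chi_2: 1, chi_3: 1, chi_4: 3, chi_5: 0, chi_6: 0.

Working: Use <chi_rho, chi> = (1/|G|) sum_C |C| * chi_rho(C) * conj(chi(C)) with |G| = 12 for each irreducible chi in the table:
  <chi_rho, chi_1> = (1/12)[1*(5)*conj(1) + 1*(-3)*conj(1) + 2*(-3)*conj(1) + 2*(5)*conj(1) + 3*(-3)*conj(1) + 3*(1)*conj(1)]
      = (1/12)[(5) + (-3) + (-6) + (10) + (-9) + (3)] = 0/12 = 0
  <chi_rho, chi_2> = (1/12)[1*(5)*conj(1) + 1*(-3)*conj(1) + 2*(-3)*conj(1) + 2*(5)*conj(1) + 3*(-3)*conj(-1) + 3*(1)*conj(-1)]
      = (1/12)[(5) + (-3) + (-6) + (10) + (9) + (-3)] = 12/12 = 1
  <chi_rho, chi_3> = (1/12)[1*(5)*conj(1) + 1*(-3)*conj(-1) + 2*(-3)*conj(-1) + 2*(5)*conj(1) + 3*(-3)*conj(1) + 3*(1)*conj(-1)]
      = (1/12)[(5) + (3) + (6) + (10) + (-9) + (-3)] = 12/12 = 1
  <chi_rho, chi_4> = (1/12)[1*(5)*conj(1) + 1*(-3)*conj(-1) + 2*(-3)*conj(-1) + 2*(5)*conj(1) + 3*(-3)*conj(-1) + 3*(1)*conj(1)]
      = (1/12)[(5) + (3) + (6) + (10) + (9) + (3)] = 36/12 = 3
  <chi_rho, chi_5> = (1/12)[1*(5)*conj(2) + 1*(-3)*conj(-2) + 2*(-3)*conj(1) + 2*(5)*conj(-1) + 3*(-3)*conj(0) + 3*(1)*conj(0)]
      = (1/12)[(10) + (6) + (-6) + (-10) + (0) + (0)] = 0/12 = 0
  <chi_rho, chi_6> = (1/12)[1*(5)*conj(2) + 1*(-3)*conj(2) + 2*(-3)*conj(-1) + 2*(5)*conj(-1) + 3*(-3)*conj(0) + 3*(1)*conj(0)]
      = (1/12)[(10) + (-6) + (6) + (-10) + (0) + (0)] = 0/12 = 0
Dimension check: dim(rho) = sum (mult * dim) = 0*1 + 1*1 + 1*1 + 3*1 + 0*2 + 0*2 = 5 = chi_rho(e) = 5.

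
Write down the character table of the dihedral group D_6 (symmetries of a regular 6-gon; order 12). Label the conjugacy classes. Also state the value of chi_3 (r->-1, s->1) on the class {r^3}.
Conjugacy classes: {e} of size 1, {r^3} of size 1, {r^1, r^5} of size 2, {r^2, r^4} of size 2, {s, sr^2, ...} of size 3, {sr, sr^3, ...} of size 3.
Character table:
  irrep \ class              {e} (size 1)  {r^3} (size 1)  {r^1, r^5} (size 2)  {r^2, r^4} (size 2)  {s, sr^2, ...} (size 3)  {sr, sr^3, ...} (size 3)
  chi_1 (triv)               1             1               1                    1                    1                        1                       
  chi_2 (sign: r->1, s->-1)  1             1               1                    1                    -1                       -1                      
  chi_3 (r->-1, s->1)        1             -1              -1                   1                    1                        -1                      
  chi_4 (r->-1, s->-1)       1             -1              -1                   1                    -1                       1                       
  chi_5 (2d, j=1)            2             -2              1                    -1                   0                        0                       
  chi_6 (2d, j=2)            2             2               -1                   -1                   0                        0                       

Spot check: chi_3 (r->-1, s->1) on {r^3} = -1.

Reasoning: D_6 has order 2*6 = 12 with 6 conjugacy classes, hence 6 irreducibles. Sum of squared dims 1 + 1 + 1 + 1 + 4 + 4 = 12 = |G|. Linear characters come from the abelianisation; the 2-dimensional irreps have character r^k -> 2*cos(2*pi*j*k/6), reflections -> 0.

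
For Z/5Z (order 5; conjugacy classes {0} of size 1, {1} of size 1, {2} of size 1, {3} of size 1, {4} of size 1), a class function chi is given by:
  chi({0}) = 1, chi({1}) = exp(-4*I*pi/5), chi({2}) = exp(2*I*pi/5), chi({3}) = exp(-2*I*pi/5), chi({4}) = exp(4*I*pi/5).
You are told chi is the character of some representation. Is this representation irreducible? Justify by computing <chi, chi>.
Irreducible: <chi, chi> = 1.

Justification: <chi, chi> = (1/|G|) sum_C |C| * |chi(C)|^2 = (1/5)[1*|1|^2 + 1*|exp(-4*I*pi/5)|^2 + 1*|exp(2*I*pi/5)|^2 + 1*|exp(-2*I*pi/5)|^2 + 1*|exp(4*I*pi/5)|^2]
  = (1/5)[(1) + (1) + (1) + (1) + (1)] = 5/5 = 1.
(Exp terms are combined using exp(i*s)*conj(exp(i*t)) = exp(i*(s-t)), and sums of them are collapsed using the identity that for every m > 1 the m distinct m-th roots of unity sum to 0, e.g. 1 + exp(2*I*pi/3) + exp(-2*I*pi/3) = 0.)
A character is irreducible iff <chi, chi> = 1, so this representation is irreducible.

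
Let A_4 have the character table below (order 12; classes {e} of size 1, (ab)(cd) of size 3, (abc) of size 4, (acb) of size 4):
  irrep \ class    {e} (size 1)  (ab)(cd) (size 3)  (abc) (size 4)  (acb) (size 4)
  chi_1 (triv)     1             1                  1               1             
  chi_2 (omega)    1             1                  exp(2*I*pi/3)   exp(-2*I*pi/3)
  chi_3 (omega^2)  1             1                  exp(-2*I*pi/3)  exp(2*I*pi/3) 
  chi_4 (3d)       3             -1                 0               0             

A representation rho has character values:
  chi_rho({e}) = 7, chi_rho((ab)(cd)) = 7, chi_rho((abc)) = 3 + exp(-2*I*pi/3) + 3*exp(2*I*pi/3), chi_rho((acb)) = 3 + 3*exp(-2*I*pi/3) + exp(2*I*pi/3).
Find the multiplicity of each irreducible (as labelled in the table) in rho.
Multiplicities: chi_1: 3, chi_2: 3, chi_3: 1, chi_4: 0.

Use <chi_rho, chi> = (1/|G|) sum_C |C| * chi_rho(C) * conj(chi(C)) with |G| = 12 for each irreducible chi in the table:
  <chi_rho, chi_1> = (1/12)[1*(7)*conj(1) + 3*(7)*conj(1) + 4*(3 + exp(-2*I*pi/3) + 3*exp(2*I*pi/3))*conj(1) + 4*(3 + 3*exp(-2*I*pi/3) + exp(2*I*pi/3))*conj(1)]
      = (1/12)[(7) + (21) + (12 + 4*exp(-2*I*pi/3) + 12*exp(2*I*pi/3)) + (12 + 12*exp(-2*I*pi/3) + 4*exp(2*I*pi/3))] = 36/12 = 3
  <chi_rho, chi_2> = (1/12)[1*(7)*conj(1) + 3*(7)*conj(1) + 4*(3 + exp(-2*I*pi/3) + 3*exp(2*I*pi/3))*conj(exp(2*I*pi/3)) + 4*(3 + 3*exp(-2*I*pi/3) + exp(2*I*pi/3))*conj(exp(-2*I*pi/3))]
      = (1/12)[(7) + (21) + (12 + 12*exp(-2*I*pi/3) + 4*exp(2*I*pi/3)) + (12 + 4*exp(-2*I*pi/3) + 12*exp(2*I*pi/3))] = 36/12 = 3
  <chi_rho, chi_3> = (1/12)[1*(7)*conj(1) + 3*(7)*conj(1) + 4*(3 + exp(-2*I*pi/3) + 3*exp(2*I*pi/3))*conj(exp(-2*I*pi/3)) + 4*(3 + 3*exp(-2*I*pi/3) + exp(2*I*pi/3))*conj(exp(2*I*pi/3))]
      = (1/12)[(7) + (21) + (-8) + (-8)] = 12/12 = 1
  <chi_rho, chi_4> = (1/12)[1*(7)*conj(3) + 3*(7)*conj(-1) + 4*(3 + exp(-2*I*pi/3) + 3*exp(2*I*pi/3))*conj(0) + 4*(3 + 3*exp(-2*I*pi/3) + exp(2*I*pi/3))*conj(0)]
      = (1/12)[(21) + (-21) + (0) + (0)] = 0/12 = 0
(Exp terms are combined using exp(i*s)*conj(exp(i*t)) = exp(i*(s-t)), and sums of them are collapsed using the identity that for every m > 1 the m distinct m-th roots of unity sum to 0, e.g. 1 + exp(2*I*pi/3) + exp(-2*I*pi/3) = 0.)
Dimension check: dim(rho) = sum (mult * dim) = 3*1 + 3*1 + 1*1 + 0*3 = 7 = chi_rho(e) = 7.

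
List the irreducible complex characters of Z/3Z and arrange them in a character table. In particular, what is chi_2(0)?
Character table of Z/3Z (irreps indexed chi_0,...,chi_2 with chi_k(m) = zeta_3^(k*m), zeta_3 = exp(2*pi*i/3)):
  irrep \ class  {0} (size 1)  {1} (size 1)    {2} (size 1)  
  chi_0          1             1               1             
  chi_1          1             exp(2*I*pi/3)   exp(-2*I*pi/3)
  chi_2          1             exp(-2*I*pi/3)  exp(2*I*pi/3) 

Spot check: chi_2(0) = zeta_3^(2*0) = zeta_3^0 = 1.

Z/3Z is abelian, so all 3 irreducible complex representations are 1-dimensional. They are given by chi_k(m) = zeta_3^(k*m) for k = 0,...,2. Row orthogonality: sum_m chi_k(m) conj(chi_l(m)) = 3 * [k = l].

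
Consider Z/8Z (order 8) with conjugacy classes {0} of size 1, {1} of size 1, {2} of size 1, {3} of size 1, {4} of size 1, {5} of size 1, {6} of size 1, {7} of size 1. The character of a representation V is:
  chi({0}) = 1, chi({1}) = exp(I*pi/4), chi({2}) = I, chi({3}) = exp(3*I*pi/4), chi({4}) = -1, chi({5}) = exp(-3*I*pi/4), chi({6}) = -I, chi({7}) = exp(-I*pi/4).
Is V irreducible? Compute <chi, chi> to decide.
Irreducible: <chi, chi> = 1.

Derivation: <chi, chi> = (1/|G|) sum_C |C| * |chi(C)|^2 = (1/8)[1*|1|^2 + 1*|exp(I*pi/4)|^2 + 1*|I|^2 + 1*|exp(3*I*pi/4)|^2 + 1*|-1|^2 + 1*|exp(-3*I*pi/4)|^2 + 1*|-I|^2 + 1*|exp(-I*pi/4)|^2]
  = (1/8)[(1) + (1) + (1) + (1) + (1) + (1) + (1) + (1)] = 8/8 = 1.
(Exp terms are combined using exp(i*s)*conj(exp(i*t)) = exp(i*(s-t)), and sums of them are collapsed using the identity that for every m > 1 the m distinct m-th roots of unity sum to 0, e.g. 1 + exp(2*I*pi/3) + exp(-2*I*pi/3) = 0.)
A character is irreducible iff <chi, chi> = 1, so this representation is irreducible.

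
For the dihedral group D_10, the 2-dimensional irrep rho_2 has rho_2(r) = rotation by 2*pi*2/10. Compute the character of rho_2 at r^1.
chi_{rho_2}(r^1) = 2*cos(2*pi*2*1/10) = -1/2 + sqrt(5)/2

Proof sketch: rho_2(r^1) is rotation by angle 2*pi*2*1/10, whose trace is 2*cos(2*pi*2*1/10) = -1/2 + sqrt(5)/2.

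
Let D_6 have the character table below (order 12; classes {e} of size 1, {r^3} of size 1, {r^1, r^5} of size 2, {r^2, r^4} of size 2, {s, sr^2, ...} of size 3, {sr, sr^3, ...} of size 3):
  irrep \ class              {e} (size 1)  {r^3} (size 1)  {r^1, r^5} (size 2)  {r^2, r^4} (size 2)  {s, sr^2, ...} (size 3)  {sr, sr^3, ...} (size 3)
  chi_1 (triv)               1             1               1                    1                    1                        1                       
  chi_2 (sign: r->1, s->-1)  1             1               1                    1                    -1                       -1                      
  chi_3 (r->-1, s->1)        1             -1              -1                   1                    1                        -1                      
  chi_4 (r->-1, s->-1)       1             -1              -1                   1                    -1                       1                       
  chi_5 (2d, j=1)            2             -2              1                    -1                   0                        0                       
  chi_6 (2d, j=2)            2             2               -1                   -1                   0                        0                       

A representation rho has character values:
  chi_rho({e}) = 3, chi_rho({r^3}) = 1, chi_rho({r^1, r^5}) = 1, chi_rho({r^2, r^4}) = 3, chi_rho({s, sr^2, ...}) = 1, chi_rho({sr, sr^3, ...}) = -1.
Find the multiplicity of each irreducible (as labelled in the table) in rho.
Multiplicities: chi_1: 1, chi_2: 1, chi_3: 1, chi_4: 0, chi_5: 0, chi_6: 0.

Derivation: Use <chi_rho, chi> = (1/|G|) sum_C |C| * chi_rho(C) * conj(chi(C)) with |G| = 12 for each irreducible chi in the table:
  <chi_rho, chi_1> = (1/12)[1*(3)*conj(1) + 1*(1)*conj(1) + 2*(1)*conj(1) + 2*(3)*conj(1) + 3*(1)*conj(1) + 3*(-1)*conj(1)]
      = (1/12)[(3) + (1) + (2) + (6) + (3) + (-3)] = 12/12 = 1
  <chi_rho, chi_2> = (1/12)[1*(3)*conj(1) + 1*(1)*conj(1) + 2*(1)*conj(1) + 2*(3)*conj(1) + 3*(1)*conj(-1) + 3*(-1)*conj(-1)]
      = (1/12)[(3) + (1) + (2) + (6) + (-3) + (3)] = 12/12 = 1
  <chi_rho, chi_3> = (1/12)[1*(3)*conj(1) + 1*(1)*conj(-1) + 2*(1)*conj(-1) + 2*(3)*conj(1) + 3*(1)*conj(1) + 3*(-1)*conj(-1)]
      = (1/12)[(3) + (-1) + (-2) + (6) + (3) + (3)] = 12/12 = 1
  <chi_rho, chi_4> = (1/12)[1*(3)*conj(1) + 1*(1)*conj(-1) + 2*(1)*conj(-1) + 2*(3)*conj(1) + 3*(1)*conj(-1) + 3*(-1)*conj(1)]
      = (1/12)[(3) + (-1) + (-2) + (6) + (-3) + (-3)] = 0/12 = 0
  <chi_rho, chi_5> = (1/12)[1*(3)*conj(2) + 1*(1)*conj(-2) + 2*(1)*conj(1) + 2*(3)*conj(-1) + 3*(1)*conj(0) + 3*(-1)*conj(0)]
      = (1/12)[(6) + (-2) + (2) + (-6) + (0) + (0)] = 0/12 = 0
  <chi_rho, chi_6> = (1/12)[1*(3)*conj(2) + 1*(1)*conj(2) + 2*(1)*conj(-1) + 2*(3)*conj(-1) + 3*(1)*conj(0) + 3*(-1)*conj(0)]
      = (1/12)[(6) + (2) + (-2) + (-6) + (0) + (0)] = 0/12 = 0
Dimension check: dim(rho) = sum (mult * dim) = 1*1 + 1*1 + 1*1 + 0*1 + 0*2 + 0*2 = 3 = chi_rho(e) = 3.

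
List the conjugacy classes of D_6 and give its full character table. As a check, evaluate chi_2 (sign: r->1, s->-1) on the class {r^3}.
Conjugacy classes: {e} of size 1, {r^3} of size 1, {r^1, r^5} of size 2, {r^2, r^4} of size 2, {s, sr^2, ...} of size 3, {sr, sr^3, ...} of size 3.
Character table:
  irrep \ class              {e} (size 1)  {r^3} (size 1)  {r^1, r^5} (size 2)  {r^2, r^4} (size 2)  {s, sr^2, ...} (size 3)  {sr, sr^3, ...} (size 3)
  chi_1 (triv)               1             1               1                    1                    1                        1                       
  chi_2 (sign: r->1, s->-1)  1             1               1                    1                    -1                       -1                      
  chi_3 (r->-1, s->1)        1             -1              -1                   1                    1                        -1                      
  chi_4 (r->-1, s->-1)       1             -1              -1                   1                    -1                       1                       
  chi_5 (2d, j=1)            2             -2              1                    -1                   0                        0                       
  chi_6 (2d, j=2)            2             2               -1                   -1                   0                        0                       

Spot check: chi_2 (sign: r->1, s->-1) on {r^3} = 1.

Solution. D_6 has order 2*6 = 12 with 6 conjugacy classes, hence 6 irreducibles. Sum of squared dims 1 + 1 + 1 + 1 + 4 + 4 = 12 = |G|. Linear characters come from the abelianisation; the 2-dimensional irreps have character r^k -> 2*cos(2*pi*j*k/6), reflections -> 0.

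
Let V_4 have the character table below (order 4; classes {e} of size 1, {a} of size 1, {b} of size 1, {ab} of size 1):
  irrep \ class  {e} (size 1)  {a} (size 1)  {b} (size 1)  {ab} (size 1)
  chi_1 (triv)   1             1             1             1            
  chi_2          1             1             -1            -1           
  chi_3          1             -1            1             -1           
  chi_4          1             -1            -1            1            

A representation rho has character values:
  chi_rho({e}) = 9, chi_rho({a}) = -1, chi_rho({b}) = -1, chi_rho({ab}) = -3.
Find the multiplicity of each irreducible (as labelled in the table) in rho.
Multiplicities: chi_1: 1, chi_2: 3, chi_3: 3, chi_4: 2.

Solution. Use <chi_rho, chi> = (1/|G|) sum_C |C| * chi_rho(C) * conj(chi(C)) with |G| = 4 for each irreducible chi in the table:
  <chi_rho, chi_1> = (1/4)[1*(9)*conj(1) + 1*(-1)*conj(1) + 1*(-1)*conj(1) + 1*(-3)*conj(1)]
      = (1/4)[(9) + (-1) + (-1) + (-3)] = 4/4 = 1
  <chi_rho, chi_2> = (1/4)[1*(9)*conj(1) + 1*(-1)*conj(1) + 1*(-1)*conj(-1) + 1*(-3)*conj(-1)]
      = (1/4)[(9) + (-1) + (1) + (3)] = 12/4 = 3
  <chi_rho, chi_3> = (1/4)[1*(9)*conj(1) + 1*(-1)*conj(-1) + 1*(-1)*conj(1) + 1*(-3)*conj(-1)]
      = (1/4)[(9) + (1) + (-1) + (3)] = 12/4 = 3
  <chi_rho, chi_4> = (1/4)[1*(9)*conj(1) + 1*(-1)*conj(-1) + 1*(-1)*conj(-1) + 1*(-3)*conj(1)]
      = (1/4)[(9) + (1) + (1) + (-3)] = 8/4 = 2
Dimension check: dim(rho) = sum (mult * dim) = 1*1 + 3*1 + 3*1 + 2*1 = 9 = chi_rho(e) = 9.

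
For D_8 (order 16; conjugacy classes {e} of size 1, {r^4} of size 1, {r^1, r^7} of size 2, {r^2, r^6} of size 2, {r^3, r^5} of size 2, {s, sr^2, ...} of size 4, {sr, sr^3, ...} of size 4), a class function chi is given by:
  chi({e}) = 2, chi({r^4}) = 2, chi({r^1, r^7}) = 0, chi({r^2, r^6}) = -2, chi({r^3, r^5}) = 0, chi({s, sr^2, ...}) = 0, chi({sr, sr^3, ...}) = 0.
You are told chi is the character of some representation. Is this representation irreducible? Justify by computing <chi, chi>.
Irreducible: <chi, chi> = 1.

Derivation: <chi, chi> = (1/|G|) sum_C |C| * |chi(C)|^2 = (1/16)[1*|2|^2 + 1*|2|^2 + 2*|0|^2 + 2*|-2|^2 + 2*|0|^2 + 4*|0|^2 + 4*|0|^2]
  = (1/16)[(4) + (4) + (0) + (8) + (0) + (0) + (0)] = 16/16 = 1.
A character is irreducible iff <chi, chi> = 1, so this representation is irreducible.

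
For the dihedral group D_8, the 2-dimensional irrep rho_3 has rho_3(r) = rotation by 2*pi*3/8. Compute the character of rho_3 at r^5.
chi_{rho_3}(r^5) = 2*cos(2*pi*3*5/8) = sqrt(2)

Justification: rho_3(r^5) is rotation by angle 2*pi*3*5/8, whose trace is 2*cos(2*pi*3*5/8) = sqrt(2).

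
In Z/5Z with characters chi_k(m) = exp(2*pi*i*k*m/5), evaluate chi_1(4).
chi_1(4) = zeta_5^4 = exp(-2*I*pi/5)

Argument: chi_1(4) = zeta_5^(1*4) = zeta_5^4. Since zeta_5^5 = 1, this equals zeta_5^4 = exp(2*pi*i*4/5) = exp(-2*I*pi/5).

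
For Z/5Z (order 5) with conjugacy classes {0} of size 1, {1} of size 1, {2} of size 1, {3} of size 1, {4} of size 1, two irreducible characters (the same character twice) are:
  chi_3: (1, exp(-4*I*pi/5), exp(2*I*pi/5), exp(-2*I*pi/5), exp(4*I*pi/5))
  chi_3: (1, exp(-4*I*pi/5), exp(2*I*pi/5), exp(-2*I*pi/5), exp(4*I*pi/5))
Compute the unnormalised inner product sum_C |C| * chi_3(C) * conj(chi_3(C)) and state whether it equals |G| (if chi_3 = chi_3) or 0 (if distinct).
Sum = 5 = |G| = 5; so <chi_3, chi_3> = 1 (norm-1 confirms irreducibility).

Justification: Compute term by term over conjugacy classes (|C| * chi_3(C) * conj(chi_3(C))):
  1*(1)*conj(1) + 1*(exp(-4*I*pi/5))*conj(exp(-4*I*pi/5)) + 1*(exp(2*I*pi/5))*conj(exp(2*I*pi/5)) + 1*(exp(-2*I*pi/5))*conj(exp(-2*I*pi/5)) + 1*(exp(4*I*pi/5))*conj(exp(4*I*pi/5))
  = (1) + (1) + (1) + (1) + (1)
  = 5.
(Exp terms are combined using exp(i*s)*conj(exp(i*t)) = exp(i*(s-t)), and sums of them are collapsed using the identity that for every m > 1 the m distinct m-th roots of unity sum to 0, e.g. 1 + exp(2*I*pi/3) + exp(-2*I*pi/3) = 0.)
Dividing by |G| = 5 gives 5/5 = 1, matching the row-orthogonality relation <chi_3, chi_3> = [chi_3 = chi_3].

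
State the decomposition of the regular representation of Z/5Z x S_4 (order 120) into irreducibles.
Each irreducible V_i of dimension d_i appears with multiplicity d_i, i.e. rho_reg = (direct sum over all irreducibles V_i) d_i V_i. The irreducible dimensions for Z/5Z x S_4 are 1, 1, 1, 1, 1, 1, 1, 1, 1, 1, 2, 2, 2, 2, 2, 3, 3, 3, 3, 3, 3, 3, 3, 3, 3: 10 irreducibles of dimension 1, each with multiplicity 1; 5 irreducibles of dimension 2, each with multiplicity 2; 10 irreducibles of dimension 3, each with multiplicity 3. Total dimension 10*1*1 + 5*2*2 + 10*3*3 = 120 = |G|.

Explanation: General theorem: in the regular representation of a finite group G, each irreducible appears with multiplicity equal to its dimension. Check: dim(rho_reg) = sum d_i^2 = 1 + 1 + 1 + 1 + 1 + 1 + 1 + 1 + 1 + 1 + 4 + 4 + 4 + 4 + 4 + 9 + 9 + 9 + 9 + 9 + 9 + 9 + 9 + 9 + 9 = 120 = |G|.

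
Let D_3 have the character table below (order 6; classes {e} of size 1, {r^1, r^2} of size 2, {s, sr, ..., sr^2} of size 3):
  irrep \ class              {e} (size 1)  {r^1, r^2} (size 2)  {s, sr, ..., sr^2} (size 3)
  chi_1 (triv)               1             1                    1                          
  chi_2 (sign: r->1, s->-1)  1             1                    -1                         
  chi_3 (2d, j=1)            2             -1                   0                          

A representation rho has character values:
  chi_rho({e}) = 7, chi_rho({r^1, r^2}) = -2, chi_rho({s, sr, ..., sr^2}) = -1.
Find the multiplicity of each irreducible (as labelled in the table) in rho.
Multiplicities: chi_1: 0, chi_2: 1, chi_3: 3.

Working: Use <chi_rho, chi> = (1/|G|) sum_C |C| * chi_rho(C) * conj(chi(C)) with |G| = 6 for each irreducible chi in the table:
  <chi_rho, chi_1> = (1/6)[1*(7)*conj(1) + 2*(-2)*conj(1) + 3*(-1)*conj(1)]
      = (1/6)[(7) + (-4) + (-3)] = 0/6 = 0
  <chi_rho, chi_2> = (1/6)[1*(7)*conj(1) + 2*(-2)*conj(1) + 3*(-1)*conj(-1)]
      = (1/6)[(7) + (-4) + (3)] = 6/6 = 1
  <chi_rho, chi_3> = (1/6)[1*(7)*conj(2) + 2*(-2)*conj(-1) + 3*(-1)*conj(0)]
      = (1/6)[(14) + (4) + (0)] = 18/6 = 3
Dimension check: dim(rho) = sum (mult * dim) = 0*1 + 1*1 + 3*2 = 7 = chi_rho(e) = 7.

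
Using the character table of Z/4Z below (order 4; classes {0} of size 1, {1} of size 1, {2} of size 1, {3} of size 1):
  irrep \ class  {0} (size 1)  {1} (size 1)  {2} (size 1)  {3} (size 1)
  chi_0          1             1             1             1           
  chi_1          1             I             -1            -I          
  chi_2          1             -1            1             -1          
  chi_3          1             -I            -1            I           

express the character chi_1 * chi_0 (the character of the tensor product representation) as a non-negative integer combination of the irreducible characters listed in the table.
chi_1 tensor chi_0 = chi_1 (all other irreducibles have multiplicity 0).

Argument: The character of a tensor product is the pointwise product (chi_1 * chi_0)(C) = chi_1(C) * chi_0(C):
  {0}: (1)*(1), {1}: (I)*(1), {2}: (-1)*(1), {3}: (-I)*(1)
so (chi_1 * chi_0) takes values
  {0} -> 1, {1} -> I, {2} -> -1, {3} -> -I.
Now take the inner product of this character with each irreducible chi from the table, <chi_1*chi_0, chi> = (1/4) sum_C |C| (chi_1*chi_0)(C) conj(chi(C)):
  <chi_1*chi_0, chi_0> = (1/4)[1*(1)*conj(1) + 1*(I)*conj(1) + 1*(-1)*conj(1) + 1*(-I)*conj(1)]
      = (1/4)[(1) + (I) + (-1) + (-I)] = 0/4 = 0
  <chi_1*chi_0, chi_1> = (1/4)[1*(1)*conj(1) + 1*(I)*conj(I) + 1*(-1)*conj(-1) + 1*(-I)*conj(-I)]
      = (1/4)[(1) + (1) + (1) + (1)] = 4/4 = 1
  <chi_1*chi_0, chi_2> = (1/4)[1*(1)*conj(1) + 1*(I)*conj(-1) + 1*(-1)*conj(1) + 1*(-I)*conj(-1)]
      = (1/4)[(1) + (-I) + (-1) + (I)] = 0/4 = 0
  <chi_1*chi_0, chi_3> = (1/4)[1*(1)*conj(1) + 1*(I)*conj(-I) + 1*(-1)*conj(-1) + 1*(-I)*conj(I)]
      = (1/4)[(1) + (-1) + (1) + (-1)] = 0/4 = 0
(Exp terms are combined using exp(i*s)*conj(exp(i*t)) = exp(i*(s-t)), and sums of them are collapsed using the identity that for every m > 1 the m distinct m-th roots of unity sum to 0, e.g. 1 + exp(2*I*pi/3) + exp(-2*I*pi/3) = 0.)
Hence the multiplicities are chi_1: 1. Dimension check: dim(chi_1)*dim(chi_0) = 1*1 = 1 and sum (mult * dim) = 1*1 = 1.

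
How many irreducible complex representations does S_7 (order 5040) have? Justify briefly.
15

The number of irreducible complex representations of a finite group equals its number of conjugacy classes. Conjugacy classes in S_7 correspond to cycle types, i.e. partitions of 7; there are p(7) = 15 of them, so S_7 (order 5040) has exactly 15 irreducible complex representations.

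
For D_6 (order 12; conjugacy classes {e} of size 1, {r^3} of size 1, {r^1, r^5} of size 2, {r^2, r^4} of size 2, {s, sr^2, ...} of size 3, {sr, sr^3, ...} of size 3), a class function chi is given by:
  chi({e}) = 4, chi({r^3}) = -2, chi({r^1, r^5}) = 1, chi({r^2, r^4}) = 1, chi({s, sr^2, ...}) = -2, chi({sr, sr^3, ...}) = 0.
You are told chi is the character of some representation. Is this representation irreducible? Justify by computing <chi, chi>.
Not irreducible (reducible): <chi, chi> = 3 > 1.

Details: <chi, chi> = (1/|G|) sum_C |C| * |chi(C)|^2 = (1/12)[1*|4|^2 + 1*|-2|^2 + 2*|1|^2 + 2*|1|^2 + 3*|-2|^2 + 3*|0|^2]
  = (1/12)[(16) + (4) + (2) + (2) + (12) + (0)] = 36/12 = 3.
A character is irreducible iff <chi, chi> = 1, so this representation is reducible.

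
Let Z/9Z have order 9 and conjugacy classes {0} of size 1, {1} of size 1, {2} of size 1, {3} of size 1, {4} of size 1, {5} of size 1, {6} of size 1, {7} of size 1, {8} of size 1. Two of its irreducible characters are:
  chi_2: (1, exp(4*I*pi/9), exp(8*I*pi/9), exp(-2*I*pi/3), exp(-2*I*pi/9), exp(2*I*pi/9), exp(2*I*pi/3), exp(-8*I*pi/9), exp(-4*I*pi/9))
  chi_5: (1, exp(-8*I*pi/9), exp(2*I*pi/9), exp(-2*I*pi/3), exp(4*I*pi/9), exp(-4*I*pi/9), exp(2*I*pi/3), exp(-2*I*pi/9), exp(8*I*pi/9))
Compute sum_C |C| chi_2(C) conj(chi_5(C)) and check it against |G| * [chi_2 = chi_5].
Sum = 0; so <chi_2, chi_5> = 0 (distinct irreducibles are orthogonal).

Argument: Compute term by term over conjugacy classes (|C| * chi_2(C) * conj(chi_5(C))):
  1*(1)*conj(1) + 1*(exp(4*I*pi/9))*conj(exp(-8*I*pi/9)) + 1*(exp(8*I*pi/9))*conj(exp(2*I*pi/9)) + 1*(exp(-2*I*pi/3))*conj(exp(-2*I*pi/3)) + 1*(exp(-2*I*pi/9))*conj(exp(4*I*pi/9)) + 1*(exp(2*I*pi/9))*conj(exp(-4*I*pi/9)) + 1*(exp(2*I*pi/3))*conj(exp(2*I*pi/3)) + 1*(exp(-8*I*pi/9))*conj(exp(-2*I*pi/9)) + 1*(exp(-4*I*pi/9))*conj(exp(8*I*pi/9))
  = (1) + (exp(-2*I*pi/3)) + (exp(2*I*pi/3)) + (1) + (exp(-2*I*pi/3)) + (exp(2*I*pi/3)) + (1) + (exp(-2*I*pi/3)) + (exp(2*I*pi/3))
  = 0.
(Exp terms are combined using exp(i*s)*conj(exp(i*t)) = exp(i*(s-t)), and sums of them are collapsed using the identity that for every m > 1 the m distinct m-th roots of unity sum to 0, e.g. 1 + exp(2*I*pi/3) + exp(-2*I*pi/3) = 0.)
Dividing by |G| = 9 gives 0/9 = 0, matching the row-orthogonality relation <chi_2, chi_5> = [chi_2 = chi_5].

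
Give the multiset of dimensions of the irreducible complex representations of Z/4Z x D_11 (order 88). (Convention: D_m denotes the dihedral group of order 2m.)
Dimensions: 1, 1, 1, 1, 1, 1, 1, 1, 2, 2, 2, 2, 2, 2, 2, 2, 2, 2, 2, 2, 2, 2, 2, 2, 2, 2, 2, 2

Derivation: There are 28 irreducibles (= number of conjugacy classes). Their dimensions d_i satisfy sum d_i^2 = |G| = 88: 1 + 1 + 1 + 1 + 1 + 1 + 1 + 1 + 4 + 4 + 4 + 4 + 4 + 4 + 4 + 4 + 4 + 4 + 4 + 4 + 4 + 4 + 4 + 4 + 4 + 4 + 4 + 4 = 88. (For the product with Z/4Z: each of the 4 1-dim characters of Z/4Z tensors with each irrep of D_11, giving 4 copies of each D_11-dimension.)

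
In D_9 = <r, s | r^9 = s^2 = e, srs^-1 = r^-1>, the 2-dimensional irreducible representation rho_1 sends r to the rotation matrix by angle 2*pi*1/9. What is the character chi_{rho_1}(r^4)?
chi_{rho_1}(r^4) = 2*cos(2*pi*1*4/9) = -2*cos(pi/9)

rho_1(r^4) is rotation by angle 2*pi*1*4/9, whose trace is 2*cos(2*pi*1*4/9) = -2*cos(pi/9).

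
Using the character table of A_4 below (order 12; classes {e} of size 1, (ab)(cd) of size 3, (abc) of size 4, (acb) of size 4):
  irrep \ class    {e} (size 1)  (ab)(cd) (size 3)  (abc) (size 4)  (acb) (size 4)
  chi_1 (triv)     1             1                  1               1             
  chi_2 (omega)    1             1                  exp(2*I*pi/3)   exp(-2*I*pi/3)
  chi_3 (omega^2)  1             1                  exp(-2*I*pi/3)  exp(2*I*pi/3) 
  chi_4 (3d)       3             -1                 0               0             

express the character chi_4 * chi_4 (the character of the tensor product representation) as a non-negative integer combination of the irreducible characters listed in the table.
chi_4 tensor chi_4 = chi_1 + chi_2 + chi_3 + 2*chi_4 (all other irreducibles have multiplicity 0).

Solution. The character of a tensor product is the pointwise product (chi_4 * chi_4)(C) = chi_4(C) * chi_4(C):
  {e}: (3)*(3), (ab)(cd): (-1)*(-1), (abc): (0)*(0), (acb): (0)*(0)
so (chi_4 * chi_4) takes values
  {e} -> 9, (ab)(cd) -> 1, (abc) -> 0, (acb) -> 0.
Now take the inner product of this character with each irreducible chi from the table, <chi_4*chi_4, chi> = (1/12) sum_C |C| (chi_4*chi_4)(C) conj(chi(C)):
  <chi_4*chi_4, chi_1> = (1/12)[1*(9)*conj(1) + 3*(1)*conj(1) + 4*(0)*conj(1) + 4*(0)*conj(1)]
      = (1/12)[(9) + (3) + (0) + (0)] = 12/12 = 1
  <chi_4*chi_4, chi_2> = (1/12)[1*(9)*conj(1) + 3*(1)*conj(1) + 4*(0)*conj(exp(2*I*pi/3)) + 4*(0)*conj(exp(-2*I*pi/3))]
      = (1/12)[(9) + (3) + (0) + (0)] = 12/12 = 1
  <chi_4*chi_4, chi_3> = (1/12)[1*(9)*conj(1) + 3*(1)*conj(1) + 4*(0)*conj(exp(-2*I*pi/3)) + 4*(0)*conj(exp(2*I*pi/3))]
      = (1/12)[(9) + (3) + (0) + (0)] = 12/12 = 1
  <chi_4*chi_4, chi_4> = (1/12)[1*(9)*conj(3) + 3*(1)*conj(-1) + 4*(0)*conj(0) + 4*(0)*conj(0)]
      = (1/12)[(27) + (-3) + (0) + (0)] = 24/12 = 2
(Exp terms are combined using exp(i*s)*conj(exp(i*t)) = exp(i*(s-t)), and sums of them are collapsed using the identity that for every m > 1 the m distinct m-th roots of unity sum to 0, e.g. 1 + exp(2*I*pi/3) + exp(-2*I*pi/3) = 0.)
Hence the multiplicities are chi_1: 1, chi_2: 1, chi_3: 1, chi_4: 2. Dimension check: dim(chi_4)*dim(chi_4) = 3*3 = 9 and sum (mult * dim) = 1*1 + 1*1 + 1*1 + 2*3 = 9.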